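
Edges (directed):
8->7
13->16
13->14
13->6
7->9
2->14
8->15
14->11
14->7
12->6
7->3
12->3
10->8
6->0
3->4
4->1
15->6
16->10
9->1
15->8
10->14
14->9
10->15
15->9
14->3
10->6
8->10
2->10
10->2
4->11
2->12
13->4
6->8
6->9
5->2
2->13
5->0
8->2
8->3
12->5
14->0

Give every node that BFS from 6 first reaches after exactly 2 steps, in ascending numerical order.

Level 0: 6
Level 1: 0, 8, 9
Level 2: 1, 2, 3, 7, 10, 15
Level 3: 4, 12, 13, 14
Level 4: 5, 11, 16

1, 2, 3, 7, 10, 15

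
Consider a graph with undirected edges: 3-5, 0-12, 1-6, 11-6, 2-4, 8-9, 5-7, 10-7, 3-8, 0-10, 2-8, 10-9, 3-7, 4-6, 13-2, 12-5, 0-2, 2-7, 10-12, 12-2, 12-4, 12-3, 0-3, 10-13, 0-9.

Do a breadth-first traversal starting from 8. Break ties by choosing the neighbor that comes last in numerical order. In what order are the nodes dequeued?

8 -> 9 -> 3 -> 2 -> 10 -> 0 -> 12 -> 7 -> 5 -> 13 -> 4 -> 6 -> 11 -> 1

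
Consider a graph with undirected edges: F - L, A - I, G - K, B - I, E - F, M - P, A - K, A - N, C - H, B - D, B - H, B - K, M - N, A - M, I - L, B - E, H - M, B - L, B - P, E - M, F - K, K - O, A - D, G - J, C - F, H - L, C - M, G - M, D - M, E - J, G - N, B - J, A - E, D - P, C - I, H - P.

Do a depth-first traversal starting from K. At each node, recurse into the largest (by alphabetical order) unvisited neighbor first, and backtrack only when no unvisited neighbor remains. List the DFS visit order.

K → O → G → N → M → P → H → L → I → C → F → E → J → B → D → A

Visit K
K → O
K → G
G → N
N → M
M → P
P → H
H → L
L → I
I → C
C → F
F → E
E → J
J → B
B → D
D → A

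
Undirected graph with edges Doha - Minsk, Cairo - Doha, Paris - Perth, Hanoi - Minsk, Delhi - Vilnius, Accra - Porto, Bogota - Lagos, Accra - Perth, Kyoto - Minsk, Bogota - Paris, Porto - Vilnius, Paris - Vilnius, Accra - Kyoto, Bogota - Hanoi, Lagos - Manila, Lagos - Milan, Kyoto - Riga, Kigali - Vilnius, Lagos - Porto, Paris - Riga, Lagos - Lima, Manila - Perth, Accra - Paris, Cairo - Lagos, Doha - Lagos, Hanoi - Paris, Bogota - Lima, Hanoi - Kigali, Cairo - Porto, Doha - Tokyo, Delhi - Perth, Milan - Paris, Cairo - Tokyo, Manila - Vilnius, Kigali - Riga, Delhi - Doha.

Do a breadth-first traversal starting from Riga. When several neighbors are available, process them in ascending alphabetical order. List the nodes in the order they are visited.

Riga -> Kigali -> Kyoto -> Paris -> Hanoi -> Vilnius -> Accra -> Minsk -> Bogota -> Milan -> Perth -> Delhi -> Manila -> Porto -> Doha -> Lagos -> Lima -> Cairo -> Tokyo

Visit Riga; enqueue Kigali, Kyoto, Paris → queue [Kigali, Kyoto, Paris]
Visit Kigali; enqueue Hanoi, Vilnius → queue [Kyoto, Paris, Hanoi, Vilnius]
Visit Kyoto; enqueue Accra, Minsk → queue [Paris, Hanoi, Vilnius, Accra, Minsk]
Visit Paris; enqueue Bogota, Milan, Perth → queue [Hanoi, Vilnius, Accra, Minsk, Bogota, Milan, Perth]
Visit Hanoi → queue [Vilnius, Accra, Minsk, Bogota, Milan, Perth]
Visit Vilnius; enqueue Delhi, Manila, Porto → queue [Accra, Minsk, Bogota, Milan, Perth, Delhi, Manila, Porto]
Visit Accra → queue [Minsk, Bogota, Milan, Perth, Delhi, Manila, Porto]
Visit Minsk; enqueue Doha → queue [Bogota, Milan, Perth, Delhi, Manila, Porto, Doha]
Visit Bogota; enqueue Lagos, Lima → queue [Milan, Perth, Delhi, Manila, Porto, Doha, Lagos, Lima]
Visit Milan → queue [Perth, Delhi, Manila, Porto, Doha, Lagos, Lima]
Visit Perth → queue [Delhi, Manila, Porto, Doha, Lagos, Lima]
Visit Delhi → queue [Manila, Porto, Doha, Lagos, Lima]
Visit Manila → queue [Porto, Doha, Lagos, Lima]
Visit Porto; enqueue Cairo → queue [Doha, Lagos, Lima, Cairo]
Visit Doha; enqueue Tokyo → queue [Lagos, Lima, Cairo, Tokyo]
Visit Lagos → queue [Lima, Cairo, Tokyo]
Visit Lima → queue [Cairo, Tokyo]
Visit Cairo → queue [Tokyo]
Visit Tokyo → queue []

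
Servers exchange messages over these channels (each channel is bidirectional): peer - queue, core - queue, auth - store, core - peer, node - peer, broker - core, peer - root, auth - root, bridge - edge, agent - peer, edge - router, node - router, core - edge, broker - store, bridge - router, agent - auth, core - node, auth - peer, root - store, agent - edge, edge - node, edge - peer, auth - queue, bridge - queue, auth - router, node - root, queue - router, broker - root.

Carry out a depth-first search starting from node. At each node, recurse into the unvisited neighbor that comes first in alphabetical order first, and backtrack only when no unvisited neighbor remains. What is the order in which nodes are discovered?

node -> core -> broker -> root -> auth -> agent -> edge -> bridge -> queue -> peer -> router -> store

Visit node
node → core
core → broker
broker → root
root → auth
auth → agent
agent → edge
edge → bridge
bridge → queue
queue → peer
queue → router
auth → store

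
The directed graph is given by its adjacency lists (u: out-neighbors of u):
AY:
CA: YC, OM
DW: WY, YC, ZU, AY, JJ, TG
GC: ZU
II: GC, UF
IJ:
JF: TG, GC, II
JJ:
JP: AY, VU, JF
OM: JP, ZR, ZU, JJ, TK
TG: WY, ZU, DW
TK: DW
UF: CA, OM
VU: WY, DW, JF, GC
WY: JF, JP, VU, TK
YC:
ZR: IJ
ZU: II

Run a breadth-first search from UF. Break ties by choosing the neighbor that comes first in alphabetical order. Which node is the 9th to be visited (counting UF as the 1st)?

Visit UF; enqueue CA, OM → queue [CA, OM]
Visit CA; enqueue YC → queue [OM, YC]
Visit OM; enqueue JJ, JP, TK, ZR, ZU → queue [YC, JJ, JP, TK, ZR, ZU]
Visit YC → queue [JJ, JP, TK, ZR, ZU]
Visit JJ → queue [JP, TK, ZR, ZU]
Visit JP; enqueue AY, JF, VU → queue [TK, ZR, ZU, AY, JF, VU]
Visit TK; enqueue DW → queue [ZR, ZU, AY, JF, VU, DW]
Visit ZR; enqueue IJ → queue [ZU, AY, JF, VU, DW, IJ]
Visit ZU; enqueue II → queue [AY, JF, VU, DW, IJ, II]
Visit AY → queue [JF, VU, DW, IJ, II]
Visit JF; enqueue GC, TG → queue [VU, DW, IJ, II, GC, TG]
Visit VU; enqueue WY → queue [DW, IJ, II, GC, TG, WY]
Visit DW → queue [IJ, II, GC, TG, WY]
Visit IJ → queue [II, GC, TG, WY]
Visit II → queue [GC, TG, WY]
Visit GC → queue [TG, WY]
Visit TG → queue [WY]
Visit WY → queue []

Visit order: UF, CA, OM, YC, JJ, JP, TK, ZR, ZU, AY, JF, VU, DW, IJ, II, GC, TG, WY

ZU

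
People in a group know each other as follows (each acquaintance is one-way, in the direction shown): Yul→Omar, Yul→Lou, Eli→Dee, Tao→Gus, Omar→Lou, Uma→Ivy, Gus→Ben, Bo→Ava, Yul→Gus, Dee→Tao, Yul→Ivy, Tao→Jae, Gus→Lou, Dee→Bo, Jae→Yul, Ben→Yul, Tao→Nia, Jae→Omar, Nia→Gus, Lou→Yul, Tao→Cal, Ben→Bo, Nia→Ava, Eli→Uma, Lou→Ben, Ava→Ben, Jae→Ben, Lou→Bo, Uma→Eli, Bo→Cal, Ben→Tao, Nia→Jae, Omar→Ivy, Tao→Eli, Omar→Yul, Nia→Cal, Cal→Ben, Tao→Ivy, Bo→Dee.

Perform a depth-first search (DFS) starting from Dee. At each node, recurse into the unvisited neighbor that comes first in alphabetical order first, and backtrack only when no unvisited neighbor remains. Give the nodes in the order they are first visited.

Visit Dee
Dee → Bo
Bo → Ava
Ava → Ben
Ben → Tao
Tao → Cal
Tao → Eli
Eli → Uma
Uma → Ivy
Tao → Gus
Gus → Lou
Lou → Yul
Yul → Omar
Tao → Jae
Tao → Nia

Dee → Bo → Ava → Ben → Tao → Cal → Eli → Uma → Ivy → Gus → Lou → Yul → Omar → Jae → Nia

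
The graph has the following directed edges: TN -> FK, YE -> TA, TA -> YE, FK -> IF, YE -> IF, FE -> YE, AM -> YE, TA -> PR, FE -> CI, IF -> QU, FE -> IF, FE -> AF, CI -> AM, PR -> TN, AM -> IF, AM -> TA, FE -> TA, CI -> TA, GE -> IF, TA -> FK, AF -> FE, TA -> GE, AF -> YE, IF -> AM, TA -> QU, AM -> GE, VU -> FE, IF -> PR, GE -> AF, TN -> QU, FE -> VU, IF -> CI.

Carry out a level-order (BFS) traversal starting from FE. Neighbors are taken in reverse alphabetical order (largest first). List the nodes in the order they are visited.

FE → YE → VU → TA → IF → CI → AF → QU → PR → GE → FK → AM → TN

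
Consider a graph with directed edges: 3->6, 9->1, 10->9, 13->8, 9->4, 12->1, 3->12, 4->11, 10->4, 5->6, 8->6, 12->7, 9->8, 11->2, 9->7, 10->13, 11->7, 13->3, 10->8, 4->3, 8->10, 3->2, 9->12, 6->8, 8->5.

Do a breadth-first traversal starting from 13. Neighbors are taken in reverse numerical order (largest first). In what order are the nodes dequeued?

13 8 3 10 6 5 12 2 9 4 7 1 11

Visit 13; enqueue 8, 3 → queue [8, 3]
Visit 8; enqueue 10, 6, 5 → queue [3, 10, 6, 5]
Visit 3; enqueue 12, 2 → queue [10, 6, 5, 12, 2]
Visit 10; enqueue 9, 4 → queue [6, 5, 12, 2, 9, 4]
Visit 6 → queue [5, 12, 2, 9, 4]
Visit 5 → queue [12, 2, 9, 4]
Visit 12; enqueue 7, 1 → queue [2, 9, 4, 7, 1]
Visit 2 → queue [9, 4, 7, 1]
Visit 9 → queue [4, 7, 1]
Visit 4; enqueue 11 → queue [7, 1, 11]
Visit 7 → queue [1, 11]
Visit 1 → queue [11]
Visit 11 → queue []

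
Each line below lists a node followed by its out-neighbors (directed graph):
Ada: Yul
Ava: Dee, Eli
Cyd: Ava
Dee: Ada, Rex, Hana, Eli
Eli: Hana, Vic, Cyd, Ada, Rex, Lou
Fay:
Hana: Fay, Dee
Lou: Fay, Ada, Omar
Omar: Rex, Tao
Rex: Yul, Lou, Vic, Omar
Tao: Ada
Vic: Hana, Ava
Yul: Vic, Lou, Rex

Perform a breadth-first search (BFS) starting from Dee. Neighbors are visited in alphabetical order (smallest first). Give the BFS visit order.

Dee, Ada, Eli, Hana, Rex, Yul, Cyd, Lou, Vic, Fay, Omar, Ava, Tao

Visit Dee; enqueue Ada, Eli, Hana, Rex → queue [Ada, Eli, Hana, Rex]
Visit Ada; enqueue Yul → queue [Eli, Hana, Rex, Yul]
Visit Eli; enqueue Cyd, Lou, Vic → queue [Hana, Rex, Yul, Cyd, Lou, Vic]
Visit Hana; enqueue Fay → queue [Rex, Yul, Cyd, Lou, Vic, Fay]
Visit Rex; enqueue Omar → queue [Yul, Cyd, Lou, Vic, Fay, Omar]
Visit Yul → queue [Cyd, Lou, Vic, Fay, Omar]
Visit Cyd; enqueue Ava → queue [Lou, Vic, Fay, Omar, Ava]
Visit Lou → queue [Vic, Fay, Omar, Ava]
Visit Vic → queue [Fay, Omar, Ava]
Visit Fay → queue [Omar, Ava]
Visit Omar; enqueue Tao → queue [Ava, Tao]
Visit Ava → queue [Tao]
Visit Tao → queue []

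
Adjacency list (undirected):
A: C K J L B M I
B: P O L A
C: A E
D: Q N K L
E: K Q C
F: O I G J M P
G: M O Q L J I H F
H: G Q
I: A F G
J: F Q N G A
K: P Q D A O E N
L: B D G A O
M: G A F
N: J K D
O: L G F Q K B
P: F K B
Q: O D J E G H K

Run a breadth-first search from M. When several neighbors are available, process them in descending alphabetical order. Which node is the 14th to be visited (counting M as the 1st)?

Visit M; enqueue G, F, A → queue [G, F, A]
Visit G; enqueue Q, O, L, J, I, H → queue [F, A, Q, O, L, J, I, H]
Visit F; enqueue P → queue [A, Q, O, L, J, I, H, P]
Visit A; enqueue K, C, B → queue [Q, O, L, J, I, H, P, K, C, B]
Visit Q; enqueue E, D → queue [O, L, J, I, H, P, K, C, B, E, D]
Visit O → queue [L, J, I, H, P, K, C, B, E, D]
Visit L → queue [J, I, H, P, K, C, B, E, D]
Visit J; enqueue N → queue [I, H, P, K, C, B, E, D, N]
Visit I → queue [H, P, K, C, B, E, D, N]
Visit H → queue [P, K, C, B, E, D, N]
Visit P → queue [K, C, B, E, D, N]
Visit K → queue [C, B, E, D, N]
Visit C → queue [B, E, D, N]
Visit B → queue [E, D, N]
Visit E → queue [D, N]
Visit D → queue [N]
Visit N → queue []

Visit order: M, G, F, A, Q, O, L, J, I, H, P, K, C, B, E, D, N

B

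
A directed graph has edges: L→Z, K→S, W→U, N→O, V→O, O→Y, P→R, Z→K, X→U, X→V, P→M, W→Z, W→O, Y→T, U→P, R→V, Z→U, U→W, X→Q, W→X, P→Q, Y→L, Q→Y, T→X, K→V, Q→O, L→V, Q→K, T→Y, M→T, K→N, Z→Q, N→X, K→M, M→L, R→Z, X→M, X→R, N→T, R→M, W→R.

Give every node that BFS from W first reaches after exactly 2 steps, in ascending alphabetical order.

Level 0: W
Level 1: O, R, U, X, Z
Level 2: K, M, P, Q, V, Y
Level 3: L, N, S, T

K, M, P, Q, V, Y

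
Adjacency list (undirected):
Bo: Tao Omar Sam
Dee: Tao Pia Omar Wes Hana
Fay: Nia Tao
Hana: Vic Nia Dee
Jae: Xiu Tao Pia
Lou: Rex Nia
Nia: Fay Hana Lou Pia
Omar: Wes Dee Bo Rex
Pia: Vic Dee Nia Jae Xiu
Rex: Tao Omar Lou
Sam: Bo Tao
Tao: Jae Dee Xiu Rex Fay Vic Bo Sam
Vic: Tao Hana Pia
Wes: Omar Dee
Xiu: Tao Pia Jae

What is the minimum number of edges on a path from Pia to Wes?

Level 0: Pia
Level 1: Dee, Jae, Nia, Vic, Xiu
Level 2: Fay, Hana, Lou, Omar, Tao, Wes
Level 3: Bo, Rex, Sam
Wes first appears at level 2.

2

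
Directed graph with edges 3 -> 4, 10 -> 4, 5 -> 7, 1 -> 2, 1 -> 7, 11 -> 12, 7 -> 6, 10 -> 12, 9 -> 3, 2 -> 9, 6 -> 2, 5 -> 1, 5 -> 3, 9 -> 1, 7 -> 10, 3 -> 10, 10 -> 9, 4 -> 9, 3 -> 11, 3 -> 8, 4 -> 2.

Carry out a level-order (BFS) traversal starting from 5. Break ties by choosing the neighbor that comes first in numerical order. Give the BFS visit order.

Visit 5; enqueue 1, 3, 7 → queue [1, 3, 7]
Visit 1; enqueue 2 → queue [3, 7, 2]
Visit 3; enqueue 4, 8, 10, 11 → queue [7, 2, 4, 8, 10, 11]
Visit 7; enqueue 6 → queue [2, 4, 8, 10, 11, 6]
Visit 2; enqueue 9 → queue [4, 8, 10, 11, 6, 9]
Visit 4 → queue [8, 10, 11, 6, 9]
Visit 8 → queue [10, 11, 6, 9]
Visit 10; enqueue 12 → queue [11, 6, 9, 12]
Visit 11 → queue [6, 9, 12]
Visit 6 → queue [9, 12]
Visit 9 → queue [12]
Visit 12 → queue []

5, 1, 3, 7, 2, 4, 8, 10, 11, 6, 9, 12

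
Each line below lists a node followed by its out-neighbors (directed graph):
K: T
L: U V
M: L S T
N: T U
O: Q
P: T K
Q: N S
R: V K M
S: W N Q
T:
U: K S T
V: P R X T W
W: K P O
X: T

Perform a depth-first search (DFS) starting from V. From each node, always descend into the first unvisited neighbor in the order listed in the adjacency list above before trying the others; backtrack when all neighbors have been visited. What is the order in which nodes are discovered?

Visit V
V → P
P → T
P → K
V → R
R → M
M → L
L → U
U → S
S → W
W → O
O → Q
Q → N
V → X

V, P, T, K, R, M, L, U, S, W, O, Q, N, X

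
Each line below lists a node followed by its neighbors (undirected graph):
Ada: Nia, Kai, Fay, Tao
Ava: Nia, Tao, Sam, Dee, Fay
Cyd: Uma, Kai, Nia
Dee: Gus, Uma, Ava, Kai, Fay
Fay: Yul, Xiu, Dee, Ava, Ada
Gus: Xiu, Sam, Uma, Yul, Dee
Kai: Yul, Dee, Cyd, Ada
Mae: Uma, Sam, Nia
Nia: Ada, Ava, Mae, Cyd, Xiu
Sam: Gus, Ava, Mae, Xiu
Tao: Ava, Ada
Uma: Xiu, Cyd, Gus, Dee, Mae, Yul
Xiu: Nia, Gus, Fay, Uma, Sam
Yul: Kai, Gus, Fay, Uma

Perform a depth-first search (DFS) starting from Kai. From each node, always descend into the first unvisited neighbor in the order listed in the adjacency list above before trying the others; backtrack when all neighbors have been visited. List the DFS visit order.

Kai → Yul → Gus → Xiu → Nia → Ada → Fay → Dee → Uma → Cyd → Mae → Sam → Ava → Tao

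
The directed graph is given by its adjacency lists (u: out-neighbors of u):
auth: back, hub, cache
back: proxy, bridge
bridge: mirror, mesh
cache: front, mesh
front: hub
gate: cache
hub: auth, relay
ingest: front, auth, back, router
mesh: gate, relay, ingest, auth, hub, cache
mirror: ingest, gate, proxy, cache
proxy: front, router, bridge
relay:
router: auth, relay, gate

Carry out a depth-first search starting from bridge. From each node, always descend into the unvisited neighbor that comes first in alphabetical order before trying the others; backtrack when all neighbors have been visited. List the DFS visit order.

Visit bridge
bridge → mesh
mesh → auth
auth → back
back → proxy
proxy → front
front → hub
hub → relay
proxy → router
router → gate
gate → cache
mesh → ingest
bridge → mirror

bridge, mesh, auth, back, proxy, front, hub, relay, router, gate, cache, ingest, mirror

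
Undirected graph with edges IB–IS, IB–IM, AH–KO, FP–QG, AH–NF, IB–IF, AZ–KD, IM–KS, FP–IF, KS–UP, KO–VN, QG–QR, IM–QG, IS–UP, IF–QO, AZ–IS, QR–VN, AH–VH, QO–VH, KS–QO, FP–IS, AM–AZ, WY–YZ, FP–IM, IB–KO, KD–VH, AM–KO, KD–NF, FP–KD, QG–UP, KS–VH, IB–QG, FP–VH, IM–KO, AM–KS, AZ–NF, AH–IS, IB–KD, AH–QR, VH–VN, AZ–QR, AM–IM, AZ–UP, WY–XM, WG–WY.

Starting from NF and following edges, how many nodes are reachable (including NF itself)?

18

BFS from NF visits: NF, AH, AZ, KD, IS, KO, QR, VH, AM, UP, FP, IB, IM, VN, QG, KS, QO, IF
Reachable nodes: 18 of 22 total.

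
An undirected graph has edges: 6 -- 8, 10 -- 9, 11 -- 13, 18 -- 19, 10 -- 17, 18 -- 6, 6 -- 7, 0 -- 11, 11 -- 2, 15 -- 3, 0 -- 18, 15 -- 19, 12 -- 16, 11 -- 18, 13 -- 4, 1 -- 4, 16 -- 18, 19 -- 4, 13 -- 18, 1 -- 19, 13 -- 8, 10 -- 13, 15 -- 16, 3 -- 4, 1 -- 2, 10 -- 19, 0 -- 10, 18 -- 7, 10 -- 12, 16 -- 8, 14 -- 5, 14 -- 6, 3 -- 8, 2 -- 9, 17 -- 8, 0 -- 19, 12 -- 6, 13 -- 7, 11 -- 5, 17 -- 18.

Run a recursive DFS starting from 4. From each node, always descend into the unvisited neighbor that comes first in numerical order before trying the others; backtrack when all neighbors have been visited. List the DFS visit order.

4, 1, 2, 9, 10, 0, 11, 5, 14, 6, 7, 13, 8, 3, 15, 16, 12, 18, 17, 19

Visit 4
4 → 1
1 → 2
2 → 9
9 → 10
10 → 0
0 → 11
11 → 5
5 → 14
14 → 6
6 → 7
7 → 13
13 → 8
8 → 3
3 → 15
15 → 16
16 → 12
16 → 18
18 → 17
18 → 19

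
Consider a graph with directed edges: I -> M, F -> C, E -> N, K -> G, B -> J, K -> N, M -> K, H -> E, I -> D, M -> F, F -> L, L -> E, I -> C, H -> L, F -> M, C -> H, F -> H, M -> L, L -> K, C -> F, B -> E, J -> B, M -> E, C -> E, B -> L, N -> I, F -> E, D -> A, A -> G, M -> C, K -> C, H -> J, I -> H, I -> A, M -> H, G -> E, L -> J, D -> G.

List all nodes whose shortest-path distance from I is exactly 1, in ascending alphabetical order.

A, C, D, H, M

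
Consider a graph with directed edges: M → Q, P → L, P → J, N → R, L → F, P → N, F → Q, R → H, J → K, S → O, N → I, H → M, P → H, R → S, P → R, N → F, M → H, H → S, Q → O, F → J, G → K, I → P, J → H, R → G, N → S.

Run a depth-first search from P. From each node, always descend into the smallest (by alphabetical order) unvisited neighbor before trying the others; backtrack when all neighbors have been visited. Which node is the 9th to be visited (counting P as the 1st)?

L

Visit P
P → H
H → M
M → Q
Q → O
H → S
P → J
J → K
P → L
L → F
P → N
N → I
N → R
R → G

Visit order: P, H, M, Q, O, S, J, K, L, F, N, I, R, G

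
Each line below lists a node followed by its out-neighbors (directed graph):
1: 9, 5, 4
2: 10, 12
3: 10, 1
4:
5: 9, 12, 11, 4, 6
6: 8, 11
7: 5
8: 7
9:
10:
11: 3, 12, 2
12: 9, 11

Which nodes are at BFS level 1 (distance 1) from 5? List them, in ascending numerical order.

4, 6, 9, 11, 12

Level 0: 5
Level 1: 4, 6, 9, 11, 12
Level 2: 2, 3, 8
Level 3: 1, 7, 10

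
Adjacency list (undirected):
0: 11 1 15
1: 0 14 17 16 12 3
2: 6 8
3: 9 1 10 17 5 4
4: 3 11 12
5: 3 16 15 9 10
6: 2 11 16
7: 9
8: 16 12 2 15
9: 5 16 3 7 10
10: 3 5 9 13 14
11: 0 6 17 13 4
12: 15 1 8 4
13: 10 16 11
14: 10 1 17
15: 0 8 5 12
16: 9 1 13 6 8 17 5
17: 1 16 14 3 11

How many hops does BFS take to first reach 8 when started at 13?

2

Level 0: 13
Level 1: 10, 11, 16
Level 2: 0, 1, 3, 4, 5, 6, 8, 9, 14, 17
Level 3: 2, 7, 12, 15
8 first appears at level 2.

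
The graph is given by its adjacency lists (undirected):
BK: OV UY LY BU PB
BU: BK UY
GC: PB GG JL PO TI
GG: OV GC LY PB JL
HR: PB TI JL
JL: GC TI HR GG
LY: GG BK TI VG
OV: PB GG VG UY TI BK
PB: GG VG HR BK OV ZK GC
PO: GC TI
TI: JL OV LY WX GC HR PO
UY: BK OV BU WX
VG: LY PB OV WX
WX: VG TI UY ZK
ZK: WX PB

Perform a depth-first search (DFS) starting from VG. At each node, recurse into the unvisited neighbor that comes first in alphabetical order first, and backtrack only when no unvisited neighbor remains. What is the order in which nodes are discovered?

Visit VG
VG → LY
LY → BK
BK → BU
BU → UY
UY → OV
OV → GG
GG → GC
GC → JL
JL → HR
HR → PB
PB → ZK
ZK → WX
WX → TI
TI → PO

VG, LY, BK, BU, UY, OV, GG, GC, JL, HR, PB, ZK, WX, TI, PO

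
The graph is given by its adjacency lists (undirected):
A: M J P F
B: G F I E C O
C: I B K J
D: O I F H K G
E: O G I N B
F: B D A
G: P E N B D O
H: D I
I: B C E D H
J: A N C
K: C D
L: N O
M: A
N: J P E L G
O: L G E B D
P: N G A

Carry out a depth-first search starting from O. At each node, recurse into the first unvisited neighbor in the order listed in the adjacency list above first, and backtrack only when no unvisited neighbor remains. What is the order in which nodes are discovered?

O -> L -> N -> J -> A -> M -> P -> G -> E -> I -> B -> F -> D -> H -> K -> C

Visit O
O → L
L → N
N → J
J → A
A → M
A → P
P → G
G → E
E → I
I → B
B → F
F → D
D → H
D → K
K → C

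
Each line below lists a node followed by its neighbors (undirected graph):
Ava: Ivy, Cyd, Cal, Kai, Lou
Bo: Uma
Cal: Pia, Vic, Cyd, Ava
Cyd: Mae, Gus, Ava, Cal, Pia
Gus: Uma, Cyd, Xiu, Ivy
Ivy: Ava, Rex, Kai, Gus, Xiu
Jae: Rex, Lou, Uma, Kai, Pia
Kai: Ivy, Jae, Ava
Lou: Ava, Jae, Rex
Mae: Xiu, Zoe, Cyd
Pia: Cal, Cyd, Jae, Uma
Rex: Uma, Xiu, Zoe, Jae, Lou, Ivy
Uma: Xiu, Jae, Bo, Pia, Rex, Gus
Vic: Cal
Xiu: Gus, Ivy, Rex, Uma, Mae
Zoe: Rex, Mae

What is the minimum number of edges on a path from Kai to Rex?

2

Level 0: Kai
Level 1: Ava, Ivy, Jae
Level 2: Cal, Cyd, Gus, Lou, Pia, Rex, Uma, Xiu
Level 3: Bo, Mae, Vic, Zoe
Rex first appears at level 2.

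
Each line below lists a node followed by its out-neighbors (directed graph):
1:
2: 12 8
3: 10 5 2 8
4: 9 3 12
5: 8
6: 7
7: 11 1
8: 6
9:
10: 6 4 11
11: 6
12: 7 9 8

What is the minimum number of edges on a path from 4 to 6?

3

Level 0: 4
Level 1: 3, 9, 12
Level 2: 2, 5, 7, 8, 10
Level 3: 1, 6, 11
6 first appears at level 3.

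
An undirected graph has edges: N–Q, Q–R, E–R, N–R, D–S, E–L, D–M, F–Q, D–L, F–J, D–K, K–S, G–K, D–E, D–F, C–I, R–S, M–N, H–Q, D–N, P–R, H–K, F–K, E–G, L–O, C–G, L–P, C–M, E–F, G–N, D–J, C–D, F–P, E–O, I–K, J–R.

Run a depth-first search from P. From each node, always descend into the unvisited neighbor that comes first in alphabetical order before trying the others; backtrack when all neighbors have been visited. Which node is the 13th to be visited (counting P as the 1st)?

Q

Visit P
P → F
F → D
D → C
C → G
G → E
E → L
L → O
E → R
R → J
R → N
N → M
N → Q
Q → H
H → K
K → I
K → S

Visit order: P, F, D, C, G, E, L, O, R, J, N, M, Q, H, K, I, S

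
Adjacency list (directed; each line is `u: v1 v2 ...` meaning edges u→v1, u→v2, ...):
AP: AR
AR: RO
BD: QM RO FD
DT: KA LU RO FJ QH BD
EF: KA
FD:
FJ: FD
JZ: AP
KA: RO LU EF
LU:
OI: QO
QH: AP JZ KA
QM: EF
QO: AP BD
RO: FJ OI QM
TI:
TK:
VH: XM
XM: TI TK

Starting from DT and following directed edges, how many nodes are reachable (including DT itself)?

15

BFS from DT visits: DT, KA, LU, RO, FJ, QH, BD, EF, OI, QM, FD, AP, JZ, QO, AR
Reachable nodes: 15 of 19 total.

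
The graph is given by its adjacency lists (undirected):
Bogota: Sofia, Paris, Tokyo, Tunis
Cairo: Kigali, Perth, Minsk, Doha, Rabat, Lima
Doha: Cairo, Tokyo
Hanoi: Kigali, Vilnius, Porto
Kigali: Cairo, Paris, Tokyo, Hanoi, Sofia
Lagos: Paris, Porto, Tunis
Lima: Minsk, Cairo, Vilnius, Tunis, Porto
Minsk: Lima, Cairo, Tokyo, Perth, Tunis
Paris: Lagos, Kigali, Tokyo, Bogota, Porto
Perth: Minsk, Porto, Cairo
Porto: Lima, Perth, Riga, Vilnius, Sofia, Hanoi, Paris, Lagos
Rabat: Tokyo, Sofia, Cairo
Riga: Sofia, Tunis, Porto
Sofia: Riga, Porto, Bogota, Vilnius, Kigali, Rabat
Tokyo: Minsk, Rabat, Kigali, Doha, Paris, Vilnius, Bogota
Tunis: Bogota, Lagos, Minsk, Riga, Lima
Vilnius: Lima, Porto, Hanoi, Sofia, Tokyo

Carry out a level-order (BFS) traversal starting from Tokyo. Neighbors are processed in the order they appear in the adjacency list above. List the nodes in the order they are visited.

Tokyo -> Minsk -> Rabat -> Kigali -> Doha -> Paris -> Vilnius -> Bogota -> Lima -> Cairo -> Perth -> Tunis -> Sofia -> Hanoi -> Lagos -> Porto -> Riga

Visit Tokyo; enqueue Minsk, Rabat, Kigali, Doha, Paris, Vilnius, Bogota → queue [Minsk, Rabat, Kigali, Doha, Paris, Vilnius, Bogota]
Visit Minsk; enqueue Lima, Cairo, Perth, Tunis → queue [Rabat, Kigali, Doha, Paris, Vilnius, Bogota, Lima, Cairo, Perth, Tunis]
Visit Rabat; enqueue Sofia → queue [Kigali, Doha, Paris, Vilnius, Bogota, Lima, Cairo, Perth, Tunis, Sofia]
Visit Kigali; enqueue Hanoi → queue [Doha, Paris, Vilnius, Bogota, Lima, Cairo, Perth, Tunis, Sofia, Hanoi]
Visit Doha → queue [Paris, Vilnius, Bogota, Lima, Cairo, Perth, Tunis, Sofia, Hanoi]
Visit Paris; enqueue Lagos, Porto → queue [Vilnius, Bogota, Lima, Cairo, Perth, Tunis, Sofia, Hanoi, Lagos, Porto]
Visit Vilnius → queue [Bogota, Lima, Cairo, Perth, Tunis, Sofia, Hanoi, Lagos, Porto]
Visit Bogota → queue [Lima, Cairo, Perth, Tunis, Sofia, Hanoi, Lagos, Porto]
Visit Lima → queue [Cairo, Perth, Tunis, Sofia, Hanoi, Lagos, Porto]
Visit Cairo → queue [Perth, Tunis, Sofia, Hanoi, Lagos, Porto]
Visit Perth → queue [Tunis, Sofia, Hanoi, Lagos, Porto]
Visit Tunis; enqueue Riga → queue [Sofia, Hanoi, Lagos, Porto, Riga]
Visit Sofia → queue [Hanoi, Lagos, Porto, Riga]
Visit Hanoi → queue [Lagos, Porto, Riga]
Visit Lagos → queue [Porto, Riga]
Visit Porto → queue [Riga]
Visit Riga → queue []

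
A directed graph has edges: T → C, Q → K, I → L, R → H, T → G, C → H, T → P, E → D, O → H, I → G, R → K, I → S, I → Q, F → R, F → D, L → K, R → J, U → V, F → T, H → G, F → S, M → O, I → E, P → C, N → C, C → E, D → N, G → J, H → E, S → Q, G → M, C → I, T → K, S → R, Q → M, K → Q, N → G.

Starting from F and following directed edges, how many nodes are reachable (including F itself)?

18

BFS from F visits: F, D, R, S, T, N, H, J, K, Q, C, G, P, E, M, I, O, L
Reachable nodes: 18 of 20 total.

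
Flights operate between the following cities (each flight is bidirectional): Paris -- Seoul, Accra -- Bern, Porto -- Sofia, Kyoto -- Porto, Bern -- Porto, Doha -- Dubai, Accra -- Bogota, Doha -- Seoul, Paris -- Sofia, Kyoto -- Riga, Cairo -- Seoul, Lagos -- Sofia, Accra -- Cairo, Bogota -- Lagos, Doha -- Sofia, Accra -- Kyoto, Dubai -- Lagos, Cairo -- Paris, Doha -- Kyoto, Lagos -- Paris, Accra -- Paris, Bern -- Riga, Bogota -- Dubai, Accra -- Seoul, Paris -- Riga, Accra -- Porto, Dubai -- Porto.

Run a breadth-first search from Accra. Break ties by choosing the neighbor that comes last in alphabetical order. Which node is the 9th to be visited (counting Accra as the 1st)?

Doha

Visit Accra; enqueue Seoul, Porto, Paris, Kyoto, Cairo, Bogota, Bern → queue [Seoul, Porto, Paris, Kyoto, Cairo, Bogota, Bern]
Visit Seoul; enqueue Doha → queue [Porto, Paris, Kyoto, Cairo, Bogota, Bern, Doha]
Visit Porto; enqueue Sofia, Dubai → queue [Paris, Kyoto, Cairo, Bogota, Bern, Doha, Sofia, Dubai]
Visit Paris; enqueue Riga, Lagos → queue [Kyoto, Cairo, Bogota, Bern, Doha, Sofia, Dubai, Riga, Lagos]
Visit Kyoto → queue [Cairo, Bogota, Bern, Doha, Sofia, Dubai, Riga, Lagos]
Visit Cairo → queue [Bogota, Bern, Doha, Sofia, Dubai, Riga, Lagos]
Visit Bogota → queue [Bern, Doha, Sofia, Dubai, Riga, Lagos]
Visit Bern → queue [Doha, Sofia, Dubai, Riga, Lagos]
Visit Doha → queue [Sofia, Dubai, Riga, Lagos]
Visit Sofia → queue [Dubai, Riga, Lagos]
Visit Dubai → queue [Riga, Lagos]
Visit Riga → queue [Lagos]
Visit Lagos → queue []

Visit order: Accra, Seoul, Porto, Paris, Kyoto, Cairo, Bogota, Bern, Doha, Sofia, Dubai, Riga, Lagos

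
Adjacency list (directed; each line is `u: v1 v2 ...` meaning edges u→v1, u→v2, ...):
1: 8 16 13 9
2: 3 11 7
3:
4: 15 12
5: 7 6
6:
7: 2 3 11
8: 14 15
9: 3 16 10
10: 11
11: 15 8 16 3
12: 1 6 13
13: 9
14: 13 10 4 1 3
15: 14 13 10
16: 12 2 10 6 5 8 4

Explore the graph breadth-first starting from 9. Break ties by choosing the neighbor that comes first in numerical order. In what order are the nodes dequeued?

Visit 9; enqueue 3, 10, 16 → queue [3, 10, 16]
Visit 3 → queue [10, 16]
Visit 10; enqueue 11 → queue [16, 11]
Visit 16; enqueue 2, 4, 5, 6, 8, 12 → queue [11, 2, 4, 5, 6, 8, 12]
Visit 11; enqueue 15 → queue [2, 4, 5, 6, 8, 12, 15]
Visit 2; enqueue 7 → queue [4, 5, 6, 8, 12, 15, 7]
Visit 4 → queue [5, 6, 8, 12, 15, 7]
Visit 5 → queue [6, 8, 12, 15, 7]
Visit 6 → queue [8, 12, 15, 7]
Visit 8; enqueue 14 → queue [12, 15, 7, 14]
Visit 12; enqueue 1, 13 → queue [15, 7, 14, 1, 13]
Visit 15 → queue [7, 14, 1, 13]
Visit 7 → queue [14, 1, 13]
Visit 14 → queue [1, 13]
Visit 1 → queue [13]
Visit 13 → queue []

9 3 10 16 11 2 4 5 6 8 12 15 7 14 1 13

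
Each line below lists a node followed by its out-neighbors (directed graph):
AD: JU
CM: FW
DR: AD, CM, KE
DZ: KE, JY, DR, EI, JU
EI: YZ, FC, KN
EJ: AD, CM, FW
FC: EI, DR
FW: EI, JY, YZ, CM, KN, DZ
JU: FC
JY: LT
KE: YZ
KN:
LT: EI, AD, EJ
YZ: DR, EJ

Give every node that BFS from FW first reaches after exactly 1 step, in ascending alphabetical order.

CM, DZ, EI, JY, KN, YZ

Level 0: FW
Level 1: CM, DZ, EI, JY, KN, YZ
Level 2: DR, EJ, FC, JU, KE, LT
Level 3: AD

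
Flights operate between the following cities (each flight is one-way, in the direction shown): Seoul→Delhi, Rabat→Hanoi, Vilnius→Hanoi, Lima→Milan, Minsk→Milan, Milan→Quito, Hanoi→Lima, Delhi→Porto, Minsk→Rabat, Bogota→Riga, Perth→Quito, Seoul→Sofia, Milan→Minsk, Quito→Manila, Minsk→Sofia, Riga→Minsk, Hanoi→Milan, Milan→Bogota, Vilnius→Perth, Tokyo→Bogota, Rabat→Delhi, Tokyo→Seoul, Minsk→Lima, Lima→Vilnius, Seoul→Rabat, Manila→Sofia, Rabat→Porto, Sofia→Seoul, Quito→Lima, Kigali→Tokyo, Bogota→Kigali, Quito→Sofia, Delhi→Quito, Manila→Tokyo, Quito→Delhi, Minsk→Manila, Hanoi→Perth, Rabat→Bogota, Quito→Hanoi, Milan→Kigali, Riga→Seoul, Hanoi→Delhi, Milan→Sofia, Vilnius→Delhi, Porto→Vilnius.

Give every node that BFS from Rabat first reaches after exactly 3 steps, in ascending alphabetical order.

Level 0: Rabat
Level 1: Bogota, Delhi, Hanoi, Porto
Level 2: Kigali, Lima, Milan, Perth, Quito, Riga, Vilnius
Level 3: Manila, Minsk, Seoul, Sofia, Tokyo

Manila, Minsk, Seoul, Sofia, Tokyo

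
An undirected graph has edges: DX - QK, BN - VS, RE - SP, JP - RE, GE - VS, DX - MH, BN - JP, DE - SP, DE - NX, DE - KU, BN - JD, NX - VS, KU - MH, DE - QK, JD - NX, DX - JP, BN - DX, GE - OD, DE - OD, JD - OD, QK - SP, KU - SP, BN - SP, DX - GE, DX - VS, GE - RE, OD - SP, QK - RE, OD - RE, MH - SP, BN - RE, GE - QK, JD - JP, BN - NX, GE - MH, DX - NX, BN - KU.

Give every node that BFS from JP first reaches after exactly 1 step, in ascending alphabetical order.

BN, DX, JD, RE

Level 0: JP
Level 1: BN, DX, JD, RE
Level 2: GE, KU, MH, NX, OD, QK, SP, VS
Level 3: DE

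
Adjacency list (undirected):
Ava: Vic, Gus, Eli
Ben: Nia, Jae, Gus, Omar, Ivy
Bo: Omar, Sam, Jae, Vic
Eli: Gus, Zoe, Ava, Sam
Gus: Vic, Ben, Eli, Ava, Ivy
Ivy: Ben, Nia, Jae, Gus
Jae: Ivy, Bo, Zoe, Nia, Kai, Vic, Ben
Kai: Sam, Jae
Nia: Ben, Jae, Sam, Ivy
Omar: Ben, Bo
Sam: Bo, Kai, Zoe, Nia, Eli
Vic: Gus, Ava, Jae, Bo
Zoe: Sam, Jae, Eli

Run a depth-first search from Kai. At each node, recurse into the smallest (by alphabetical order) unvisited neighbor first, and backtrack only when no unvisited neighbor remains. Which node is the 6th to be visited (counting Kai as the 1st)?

Eli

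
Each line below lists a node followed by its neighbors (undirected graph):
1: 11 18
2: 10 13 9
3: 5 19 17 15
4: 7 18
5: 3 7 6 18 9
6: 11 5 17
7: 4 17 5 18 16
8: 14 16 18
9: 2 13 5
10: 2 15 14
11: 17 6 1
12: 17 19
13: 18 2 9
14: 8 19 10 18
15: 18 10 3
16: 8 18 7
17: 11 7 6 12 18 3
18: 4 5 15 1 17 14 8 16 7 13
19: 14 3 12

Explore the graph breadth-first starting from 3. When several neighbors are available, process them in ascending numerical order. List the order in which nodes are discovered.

3 → 5 → 15 → 17 → 19 → 6 → 7 → 9 → 18 → 10 → 11 → 12 → 14 → 4 → 16 → 2 → 13 → 1 → 8

Visit 3; enqueue 5, 15, 17, 19 → queue [5, 15, 17, 19]
Visit 5; enqueue 6, 7, 9, 18 → queue [15, 17, 19, 6, 7, 9, 18]
Visit 15; enqueue 10 → queue [17, 19, 6, 7, 9, 18, 10]
Visit 17; enqueue 11, 12 → queue [19, 6, 7, 9, 18, 10, 11, 12]
Visit 19; enqueue 14 → queue [6, 7, 9, 18, 10, 11, 12, 14]
Visit 6 → queue [7, 9, 18, 10, 11, 12, 14]
Visit 7; enqueue 4, 16 → queue [9, 18, 10, 11, 12, 14, 4, 16]
Visit 9; enqueue 2, 13 → queue [18, 10, 11, 12, 14, 4, 16, 2, 13]
Visit 18; enqueue 1, 8 → queue [10, 11, 12, 14, 4, 16, 2, 13, 1, 8]
Visit 10 → queue [11, 12, 14, 4, 16, 2, 13, 1, 8]
Visit 11 → queue [12, 14, 4, 16, 2, 13, 1, 8]
Visit 12 → queue [14, 4, 16, 2, 13, 1, 8]
Visit 14 → queue [4, 16, 2, 13, 1, 8]
Visit 4 → queue [16, 2, 13, 1, 8]
Visit 16 → queue [2, 13, 1, 8]
Visit 2 → queue [13, 1, 8]
Visit 13 → queue [1, 8]
Visit 1 → queue [8]
Visit 8 → queue []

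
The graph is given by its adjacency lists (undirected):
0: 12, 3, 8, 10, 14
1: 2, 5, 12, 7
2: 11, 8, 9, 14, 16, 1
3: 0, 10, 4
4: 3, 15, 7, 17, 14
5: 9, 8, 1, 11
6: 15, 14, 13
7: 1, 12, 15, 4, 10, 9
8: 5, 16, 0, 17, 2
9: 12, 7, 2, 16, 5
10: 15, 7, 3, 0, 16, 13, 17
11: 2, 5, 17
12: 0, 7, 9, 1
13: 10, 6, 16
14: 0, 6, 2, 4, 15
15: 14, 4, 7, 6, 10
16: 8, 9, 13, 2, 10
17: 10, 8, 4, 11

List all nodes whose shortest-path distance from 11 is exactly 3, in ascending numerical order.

Level 0: 11
Level 1: 2, 5, 17
Level 2: 1, 4, 8, 9, 10, 14, 16
Level 3: 0, 3, 6, 7, 12, 13, 15

0, 3, 6, 7, 12, 13, 15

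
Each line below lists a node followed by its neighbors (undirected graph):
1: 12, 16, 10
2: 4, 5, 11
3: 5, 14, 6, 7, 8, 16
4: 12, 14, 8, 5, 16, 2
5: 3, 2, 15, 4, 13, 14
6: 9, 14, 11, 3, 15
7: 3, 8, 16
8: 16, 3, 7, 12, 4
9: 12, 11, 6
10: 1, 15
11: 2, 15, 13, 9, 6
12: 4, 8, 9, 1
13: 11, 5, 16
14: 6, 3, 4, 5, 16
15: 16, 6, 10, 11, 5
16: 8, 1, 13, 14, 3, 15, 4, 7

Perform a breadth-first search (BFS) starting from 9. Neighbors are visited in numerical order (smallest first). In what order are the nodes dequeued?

Visit 9; enqueue 6, 11, 12 → queue [6, 11, 12]
Visit 6; enqueue 3, 14, 15 → queue [11, 12, 3, 14, 15]
Visit 11; enqueue 2, 13 → queue [12, 3, 14, 15, 2, 13]
Visit 12; enqueue 1, 4, 8 → queue [3, 14, 15, 2, 13, 1, 4, 8]
Visit 3; enqueue 5, 7, 16 → queue [14, 15, 2, 13, 1, 4, 8, 5, 7, 16]
Visit 14 → queue [15, 2, 13, 1, 4, 8, 5, 7, 16]
Visit 15; enqueue 10 → queue [2, 13, 1, 4, 8, 5, 7, 16, 10]
Visit 2 → queue [13, 1, 4, 8, 5, 7, 16, 10]
Visit 13 → queue [1, 4, 8, 5, 7, 16, 10]
Visit 1 → queue [4, 8, 5, 7, 16, 10]
Visit 4 → queue [8, 5, 7, 16, 10]
Visit 8 → queue [5, 7, 16, 10]
Visit 5 → queue [7, 16, 10]
Visit 7 → queue [16, 10]
Visit 16 → queue [10]
Visit 10 → queue []

9 6 11 12 3 14 15 2 13 1 4 8 5 7 16 10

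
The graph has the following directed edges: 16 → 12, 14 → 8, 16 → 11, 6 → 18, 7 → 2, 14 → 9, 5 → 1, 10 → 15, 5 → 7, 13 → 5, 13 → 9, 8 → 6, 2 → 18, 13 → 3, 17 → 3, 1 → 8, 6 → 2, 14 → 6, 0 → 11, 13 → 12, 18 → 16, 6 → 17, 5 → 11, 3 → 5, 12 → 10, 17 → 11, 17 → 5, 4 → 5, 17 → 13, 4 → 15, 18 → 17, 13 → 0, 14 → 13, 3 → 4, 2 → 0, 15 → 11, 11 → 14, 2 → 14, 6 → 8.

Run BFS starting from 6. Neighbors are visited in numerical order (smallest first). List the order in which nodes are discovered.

6 -> 2 -> 8 -> 17 -> 18 -> 0 -> 14 -> 3 -> 5 -> 11 -> 13 -> 16 -> 9 -> 4 -> 1 -> 7 -> 12 -> 15 -> 10

Visit 6; enqueue 2, 8, 17, 18 → queue [2, 8, 17, 18]
Visit 2; enqueue 0, 14 → queue [8, 17, 18, 0, 14]
Visit 8 → queue [17, 18, 0, 14]
Visit 17; enqueue 3, 5, 11, 13 → queue [18, 0, 14, 3, 5, 11, 13]
Visit 18; enqueue 16 → queue [0, 14, 3, 5, 11, 13, 16]
Visit 0 → queue [14, 3, 5, 11, 13, 16]
Visit 14; enqueue 9 → queue [3, 5, 11, 13, 16, 9]
Visit 3; enqueue 4 → queue [5, 11, 13, 16, 9, 4]
Visit 5; enqueue 1, 7 → queue [11, 13, 16, 9, 4, 1, 7]
Visit 11 → queue [13, 16, 9, 4, 1, 7]
Visit 13; enqueue 12 → queue [16, 9, 4, 1, 7, 12]
Visit 16 → queue [9, 4, 1, 7, 12]
Visit 9 → queue [4, 1, 7, 12]
Visit 4; enqueue 15 → queue [1, 7, 12, 15]
Visit 1 → queue [7, 12, 15]
Visit 7 → queue [12, 15]
Visit 12; enqueue 10 → queue [15, 10]
Visit 15 → queue [10]
Visit 10 → queue []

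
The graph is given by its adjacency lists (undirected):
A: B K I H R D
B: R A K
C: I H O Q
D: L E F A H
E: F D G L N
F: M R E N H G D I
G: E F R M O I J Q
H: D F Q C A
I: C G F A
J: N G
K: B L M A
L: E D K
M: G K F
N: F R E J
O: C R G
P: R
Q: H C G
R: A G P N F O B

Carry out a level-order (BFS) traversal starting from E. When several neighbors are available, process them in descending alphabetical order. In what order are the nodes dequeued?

E, N, L, G, F, D, R, J, K, Q, O, M, I, H, A, P, B, C

Visit E; enqueue N, L, G, F, D → queue [N, L, G, F, D]
Visit N; enqueue R, J → queue [L, G, F, D, R, J]
Visit L; enqueue K → queue [G, F, D, R, J, K]
Visit G; enqueue Q, O, M, I → queue [F, D, R, J, K, Q, O, M, I]
Visit F; enqueue H → queue [D, R, J, K, Q, O, M, I, H]
Visit D; enqueue A → queue [R, J, K, Q, O, M, I, H, A]
Visit R; enqueue P, B → queue [J, K, Q, O, M, I, H, A, P, B]
Visit J → queue [K, Q, O, M, I, H, A, P, B]
Visit K → queue [Q, O, M, I, H, A, P, B]
Visit Q; enqueue C → queue [O, M, I, H, A, P, B, C]
Visit O → queue [M, I, H, A, P, B, C]
Visit M → queue [I, H, A, P, B, C]
Visit I → queue [H, A, P, B, C]
Visit H → queue [A, P, B, C]
Visit A → queue [P, B, C]
Visit P → queue [B, C]
Visit B → queue [C]
Visit C → queue []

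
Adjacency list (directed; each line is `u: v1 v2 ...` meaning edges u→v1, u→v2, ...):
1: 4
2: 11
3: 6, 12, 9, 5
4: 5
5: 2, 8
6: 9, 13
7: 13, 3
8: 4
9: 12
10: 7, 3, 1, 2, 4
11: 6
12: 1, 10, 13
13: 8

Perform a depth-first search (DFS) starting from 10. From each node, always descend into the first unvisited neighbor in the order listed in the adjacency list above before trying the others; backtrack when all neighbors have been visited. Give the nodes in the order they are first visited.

10 7 13 8 4 5 2 11 6 9 12 1 3

Visit 10
10 → 7
7 → 13
13 → 8
8 → 4
4 → 5
5 → 2
2 → 11
11 → 6
6 → 9
9 → 12
12 → 1
7 → 3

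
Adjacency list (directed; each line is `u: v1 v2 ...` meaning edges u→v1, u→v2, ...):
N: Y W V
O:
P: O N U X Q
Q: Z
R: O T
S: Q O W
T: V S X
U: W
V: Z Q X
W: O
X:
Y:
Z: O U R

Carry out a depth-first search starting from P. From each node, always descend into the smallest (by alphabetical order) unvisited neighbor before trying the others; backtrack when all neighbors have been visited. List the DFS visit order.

Visit P
P → N
N → V
V → Q
Q → Z
Z → O
Z → R
R → T
T → S
S → W
T → X
Z → U
N → Y

P N V Q Z O R T S W X U Y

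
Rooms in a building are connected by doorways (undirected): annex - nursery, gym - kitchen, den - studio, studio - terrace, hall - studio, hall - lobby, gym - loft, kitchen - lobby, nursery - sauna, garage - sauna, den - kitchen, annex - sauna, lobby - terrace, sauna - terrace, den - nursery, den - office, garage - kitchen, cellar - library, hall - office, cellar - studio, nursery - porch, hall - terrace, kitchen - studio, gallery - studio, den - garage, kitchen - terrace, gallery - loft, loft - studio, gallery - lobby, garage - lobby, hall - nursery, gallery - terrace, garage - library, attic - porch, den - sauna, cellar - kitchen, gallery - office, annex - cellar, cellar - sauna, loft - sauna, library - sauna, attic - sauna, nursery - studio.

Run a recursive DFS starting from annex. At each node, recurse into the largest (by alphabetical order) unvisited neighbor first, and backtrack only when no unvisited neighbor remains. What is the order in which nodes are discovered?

Visit annex
annex → sauna
sauna → terrace
terrace → studio
studio → nursery
nursery → porch
porch → attic
nursery → hall
hall → office
office → gallery
gallery → loft
loft → gym
gym → kitchen
kitchen → lobby
lobby → garage
garage → library
library → cellar
garage → den

annex, sauna, terrace, studio, nursery, porch, attic, hall, office, gallery, loft, gym, kitchen, lobby, garage, library, cellar, den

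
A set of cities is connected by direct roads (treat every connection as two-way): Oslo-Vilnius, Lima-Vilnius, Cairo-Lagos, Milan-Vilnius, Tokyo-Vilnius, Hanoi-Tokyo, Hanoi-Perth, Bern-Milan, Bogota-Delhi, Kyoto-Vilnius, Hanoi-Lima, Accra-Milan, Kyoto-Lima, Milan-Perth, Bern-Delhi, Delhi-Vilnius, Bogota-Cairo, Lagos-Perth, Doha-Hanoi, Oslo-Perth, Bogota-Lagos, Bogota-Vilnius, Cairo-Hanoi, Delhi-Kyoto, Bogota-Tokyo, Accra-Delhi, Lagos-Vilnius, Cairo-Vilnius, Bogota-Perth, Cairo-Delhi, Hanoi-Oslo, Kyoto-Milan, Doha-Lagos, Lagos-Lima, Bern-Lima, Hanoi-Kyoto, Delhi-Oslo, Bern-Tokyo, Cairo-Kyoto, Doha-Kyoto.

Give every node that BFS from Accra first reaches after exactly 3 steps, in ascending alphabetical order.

Doha, Hanoi, Lagos, Lima, Tokyo

Level 0: Accra
Level 1: Delhi, Milan
Level 2: Bern, Bogota, Cairo, Kyoto, Oslo, Perth, Vilnius
Level 3: Doha, Hanoi, Lagos, Lima, Tokyo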